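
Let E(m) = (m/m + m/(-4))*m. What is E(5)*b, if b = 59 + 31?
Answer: -225/2 ≈ -112.50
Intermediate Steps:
E(m) = m*(1 - m/4) (E(m) = (1 + m*(-¼))*m = (1 - m/4)*m = m*(1 - m/4))
b = 90
E(5)*b = ((¼)*5*(4 - 1*5))*90 = ((¼)*5*(4 - 5))*90 = ((¼)*5*(-1))*90 = -5/4*90 = -225/2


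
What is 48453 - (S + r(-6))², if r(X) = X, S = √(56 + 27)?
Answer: 48334 + 12*√83 ≈ 48443.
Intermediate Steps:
S = √83 ≈ 9.1104
48453 - (S + r(-6))² = 48453 - (√83 - 6)² = 48453 - (-6 + √83)²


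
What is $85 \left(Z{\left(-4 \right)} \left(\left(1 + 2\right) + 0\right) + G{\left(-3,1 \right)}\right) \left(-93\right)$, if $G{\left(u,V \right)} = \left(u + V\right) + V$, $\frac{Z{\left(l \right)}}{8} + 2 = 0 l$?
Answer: $387345$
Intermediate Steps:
$Z{\left(l \right)} = -16$ ($Z{\left(l \right)} = -16 + 8 \cdot 0 l = -16 + 8 \cdot 0 = -16 + 0 = -16$)
$G{\left(u,V \right)} = u + 2 V$ ($G{\left(u,V \right)} = \left(V + u\right) + V = u + 2 V$)
$85 \left(Z{\left(-4 \right)} \left(\left(1 + 2\right) + 0\right) + G{\left(-3,1 \right)}\right) \left(-93\right) = 85 \left(- 16 \left(\left(1 + 2\right) + 0\right) + \left(-3 + 2 \cdot 1\right)\right) \left(-93\right) = 85 \left(- 16 \left(3 + 0\right) + \left(-3 + 2\right)\right) \left(-93\right) = 85 \left(\left(-16\right) 3 - 1\right) \left(-93\right) = 85 \left(-48 - 1\right) \left(-93\right) = 85 \left(-49\right) \left(-93\right) = \left(-4165\right) \left(-93\right) = 387345$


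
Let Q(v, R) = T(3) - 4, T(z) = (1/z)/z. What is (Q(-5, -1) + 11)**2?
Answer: 4096/81 ≈ 50.568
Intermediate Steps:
T(z) = z**(-2) (T(z) = 1/(z*z) = z**(-2))
Q(v, R) = -35/9 (Q(v, R) = 3**(-2) - 4 = 1/9 - 4 = -35/9)
(Q(-5, -1) + 11)**2 = (-35/9 + 11)**2 = (64/9)**2 = 4096/81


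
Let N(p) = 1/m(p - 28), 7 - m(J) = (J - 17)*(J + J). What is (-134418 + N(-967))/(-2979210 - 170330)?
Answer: 54140156183/1268554713684 ≈ 0.042679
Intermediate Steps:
m(J) = 7 - 2*J*(-17 + J) (m(J) = 7 - (J - 17)*(J + J) = 7 - (-17 + J)*2*J = 7 - 2*J*(-17 + J))
N(p) = 1/(-945 - 2*(-28 + p)**2 + 34*p) (N(p) = 1/(7 - 2*(p - 28)**2 + 34*(p - 28)) = 1/(7 - 2*(-28 + p)**2 + 34*(-28 + p)) = 1/(7 - 2*(-28 + p)**2 + (-952 + 34*p)) = 1/(-945 - 2*(-28 + p)**2 + 34*p))
(-134418 + N(-967))/(-2979210 - 170330) = (-134418 + 1/(-945 - 2*(-28 - 967)**2 + 34*(-967)))/(-2979210 - 170330) = (-134418 + 1/(-945 - 2*(-995)**2 - 32878))/(-3149540) = (-134418 + 1/(-945 - 2*990025 - 32878))*(-1/3149540) = (-134418 + 1/(-945 - 1980050 - 32878))*(-1/3149540) = (-134418 + 1/(-2013873))*(-1/3149540) = (-134418 - 1/2013873)*(-1/3149540) = -270700780915/2013873*(-1/3149540) = 54140156183/1268554713684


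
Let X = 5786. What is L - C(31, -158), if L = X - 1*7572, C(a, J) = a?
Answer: -1817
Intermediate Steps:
L = -1786 (L = 5786 - 1*7572 = 5786 - 7572 = -1786)
L - C(31, -158) = -1786 - 1*31 = -1786 - 31 = -1817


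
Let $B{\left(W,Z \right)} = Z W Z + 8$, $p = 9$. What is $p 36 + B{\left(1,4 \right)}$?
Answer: $348$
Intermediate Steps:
$B{\left(W,Z \right)} = 8 + W Z^{2}$ ($B{\left(W,Z \right)} = W Z Z + 8 = W Z^{2} + 8 = 8 + W Z^{2}$)
$p 36 + B{\left(1,4 \right)} = 9 \cdot 36 + \left(8 + 1 \cdot 4^{2}\right) = 324 + \left(8 + 1 \cdot 16\right) = 324 + \left(8 + 16\right) = 324 + 24 = 348$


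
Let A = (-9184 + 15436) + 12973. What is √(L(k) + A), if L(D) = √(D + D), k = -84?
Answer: √(19225 + 2*I*√42) ≈ 138.65 + 0.0467*I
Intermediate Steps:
A = 19225 (A = 6252 + 12973 = 19225)
L(D) = √2*√D (L(D) = √(2*D) = √2*√D)
√(L(k) + A) = √(√2*√(-84) + 19225) = √(√2*(2*I*√21) + 19225) = √(2*I*√42 + 19225) = √(19225 + 2*I*√42)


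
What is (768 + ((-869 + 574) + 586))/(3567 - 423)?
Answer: 353/1048 ≈ 0.33683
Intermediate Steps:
(768 + ((-869 + 574) + 586))/(3567 - 423) = (768 + (-295 + 586))/3144 = (768 + 291)*(1/3144) = 1059*(1/3144) = 353/1048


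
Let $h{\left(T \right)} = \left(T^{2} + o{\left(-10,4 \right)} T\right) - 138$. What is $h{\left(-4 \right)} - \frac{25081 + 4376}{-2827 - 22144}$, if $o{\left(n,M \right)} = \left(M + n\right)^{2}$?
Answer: $- \frac{6612829}{24971} \approx -264.82$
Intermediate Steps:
$h{\left(T \right)} = -138 + T^{2} + 36 T$ ($h{\left(T \right)} = \left(T^{2} + \left(4 - 10\right)^{2} T\right) - 138 = \left(T^{2} + \left(-6\right)^{2} T\right) - 138 = \left(T^{2} + 36 T\right) - 138 = -138 + T^{2} + 36 T$)
$h{\left(-4 \right)} - \frac{25081 + 4376}{-2827 - 22144} = \left(-138 + \left(-4\right)^{2} + 36 \left(-4\right)\right) - \frac{25081 + 4376}{-2827 - 22144} = \left(-138 + 16 - 144\right) - \frac{29457}{-24971} = -266 - 29457 \left(- \frac{1}{24971}\right) = -266 - - \frac{29457}{24971} = -266 + \frac{29457}{24971} = - \frac{6612829}{24971}$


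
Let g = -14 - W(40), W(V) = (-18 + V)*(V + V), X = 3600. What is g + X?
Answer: 1826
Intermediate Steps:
W(V) = 2*V*(-18 + V) (W(V) = (-18 + V)*(2*V) = 2*V*(-18 + V))
g = -1774 (g = -14 - 2*40*(-18 + 40) = -14 - 2*40*22 = -14 - 1*1760 = -14 - 1760 = -1774)
g + X = -1774 + 3600 = 1826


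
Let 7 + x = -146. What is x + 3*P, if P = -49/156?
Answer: -8005/52 ≈ -153.94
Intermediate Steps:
x = -153 (x = -7 - 146 = -153)
P = -49/156 (P = -49*1/156 = -49/156 ≈ -0.31410)
x + 3*P = -153 + 3*(-49/156) = -153 - 49/52 = -8005/52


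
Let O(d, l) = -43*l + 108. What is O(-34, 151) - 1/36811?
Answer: -235038236/36811 ≈ -6385.0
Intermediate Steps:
O(d, l) = 108 - 43*l
O(-34, 151) - 1/36811 = (108 - 43*151) - 1/36811 = (108 - 6493) - 1*1/36811 = -6385 - 1/36811 = -235038236/36811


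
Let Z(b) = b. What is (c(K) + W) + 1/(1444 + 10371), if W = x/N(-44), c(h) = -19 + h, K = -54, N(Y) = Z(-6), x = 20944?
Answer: -126314162/35445 ≈ -3563.7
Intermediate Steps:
N(Y) = -6
W = -10472/3 (W = 20944/(-6) = 20944*(-1/6) = -10472/3 ≈ -3490.7)
(c(K) + W) + 1/(1444 + 10371) = ((-19 - 54) - 10472/3) + 1/(1444 + 10371) = (-73 - 10472/3) + 1/11815 = -10691/3 + 1/11815 = -126314162/35445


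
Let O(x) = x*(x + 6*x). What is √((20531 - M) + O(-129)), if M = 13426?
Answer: 2*√30898 ≈ 351.56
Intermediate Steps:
O(x) = 7*x² (O(x) = x*(7*x) = 7*x²)
√((20531 - M) + O(-129)) = √((20531 - 1*13426) + 7*(-129)²) = √((20531 - 13426) + 7*16641) = √(7105 + 116487) = √123592 = 2*√30898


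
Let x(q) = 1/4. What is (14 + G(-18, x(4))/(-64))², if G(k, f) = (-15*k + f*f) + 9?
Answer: 97436641/1048576 ≈ 92.923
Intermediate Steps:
x(q) = ¼
G(k, f) = 9 + f² - 15*k (G(k, f) = (-15*k + f²) + 9 = (f² - 15*k) + 9 = 9 + f² - 15*k)
(14 + G(-18, x(4))/(-64))² = (14 + (9 + (¼)² - 15*(-18))/(-64))² = (14 + (9 + 1/16 + 270)*(-1/64))² = (14 + (4465/16)*(-1/64))² = (14 - 4465/1024)² = (9871/1024)² = 97436641/1048576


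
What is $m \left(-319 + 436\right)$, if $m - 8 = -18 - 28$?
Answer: $-4446$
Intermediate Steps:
$m = -38$ ($m = 8 - 46 = -38$)
$m \left(-319 + 436\right) = - 38 \left(-319 + 436\right) = \left(-38\right) 117 = -4446$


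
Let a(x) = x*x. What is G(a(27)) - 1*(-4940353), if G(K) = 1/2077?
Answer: 10261113182/2077 ≈ 4.9404e+6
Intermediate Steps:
a(x) = x²
G(K) = 1/2077
G(a(27)) - 1*(-4940353) = 1/2077 - 1*(-4940353) = 1/2077 + 4940353 = 10261113182/2077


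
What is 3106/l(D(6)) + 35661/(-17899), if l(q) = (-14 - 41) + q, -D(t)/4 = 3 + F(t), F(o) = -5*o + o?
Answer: 54560125/519071 ≈ 105.11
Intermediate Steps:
F(o) = -4*o
D(t) = -12 + 16*t (D(t) = -4*(3 - 4*t) = -12 + 16*t)
l(q) = -55 + q
3106/l(D(6)) + 35661/(-17899) = 3106/(-55 + (-12 + 16*6)) + 35661/(-17899) = 3106/(-55 + (-12 + 96)) + 35661*(-1/17899) = 3106/(-55 + 84) - 35661/17899 = 3106/29 - 35661/17899 = 54560125/519071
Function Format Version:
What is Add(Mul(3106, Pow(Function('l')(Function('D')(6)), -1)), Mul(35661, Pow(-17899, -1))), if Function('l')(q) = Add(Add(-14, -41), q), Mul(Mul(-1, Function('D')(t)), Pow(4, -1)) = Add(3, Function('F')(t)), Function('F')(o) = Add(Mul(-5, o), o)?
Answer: Rational(54560125, 519071) ≈ 105.11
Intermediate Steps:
Function('F')(o) = Mul(-4, o)
Function('D')(t) = Add(-12, Mul(16, t)) (Function('D')(t) = Mul(-4, Add(3, Mul(-4, t))) = Add(-12, Mul(16, t)))
Function('l')(q) = Add(-55, q)
Add(Mul(3106, Pow(Function('l')(Function('D')(6)), -1)), Mul(35661, Pow(-17899, -1))) = Add(Mul(3106, Pow(Add(-55, Add(-12, Mul(16, 6))), -1)), Mul(35661, Pow(-17899, -1))) = Add(Mul(3106, Pow(Add(-55, Add(-12, 96)), -1)), Mul(35661, Rational(-1, 17899))) = Add(Mul(3106, Pow(Add(-55, 84), -1)), Rational(-35661, 17899)) = Add(Mul(3106, Pow(29, -1)), Rational(-35661, 17899)) = Add(Mul(3106, Rational(1, 29)), Rational(-35661, 17899)) = Add(Rational(3106, 29), Rational(-35661, 17899)) = Rational(54560125, 519071)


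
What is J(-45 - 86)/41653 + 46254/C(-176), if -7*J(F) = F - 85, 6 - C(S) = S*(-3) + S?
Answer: -6743125149/50441783 ≈ -133.68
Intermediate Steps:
C(S) = 6 + 2*S (C(S) = 6 - (S*(-3) + S) = 6 - (-3*S + S) = 6 - (-2)*S = 6 + 2*S)
J(F) = 85/7 - F/7 (J(F) = -(F - 85)/7 = -(-85 + F)/7 = 85/7 - F/7)
J(-45 - 86)/41653 + 46254/C(-176) = (85/7 - (-45 - 86)/7)/41653 + 46254/(6 + 2*(-176)) = (85/7 - ⅐*(-131))*(1/41653) + 46254/(6 - 352) = (85/7 + 131/7)*(1/41653) + 46254/(-346) = (216/7)*(1/41653) + 46254*(-1/346) = 216/291571 - 23127/173 = -6743125149/50441783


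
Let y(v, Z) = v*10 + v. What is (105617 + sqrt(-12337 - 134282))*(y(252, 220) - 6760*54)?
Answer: -38261659356 - 1086804*I*sqrt(16291) ≈ -3.8262e+10 - 1.3872e+8*I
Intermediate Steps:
y(v, Z) = 11*v (y(v, Z) = 10*v + v = 11*v)
(105617 + sqrt(-12337 - 134282))*(y(252, 220) - 6760*54) = (105617 + sqrt(-12337 - 134282))*(11*252 - 6760*54) = (105617 + sqrt(-146619))*(2772 - 365040) = (105617 + 3*I*sqrt(16291))*(-362268) = -38261659356 - 1086804*I*sqrt(16291)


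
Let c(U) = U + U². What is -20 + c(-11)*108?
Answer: 11860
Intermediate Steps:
-20 + c(-11)*108 = -20 - 11*(1 - 11)*108 = -20 - 11*(-10)*108 = -20 + 110*108 = -20 + 11880 = 11860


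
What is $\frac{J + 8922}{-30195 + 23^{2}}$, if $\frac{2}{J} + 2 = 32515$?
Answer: $- \frac{145040494}{482265329} \approx -0.30075$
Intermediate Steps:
$J = \frac{2}{32513}$ ($J = \frac{2}{-2 + 32515} = \frac{2}{32513} \approx 6.1514 \cdot 10^{-5}$)
$\frac{J + 8922}{-30195 + 23^{2}} = \frac{\frac{2}{32513} + 8922}{-30195 + 23^{2}} = \frac{290080988}{32513 \left(-30195 + 529\right)} = \frac{290080988}{32513 \left(-29666\right)} = \frac{290080988}{32513} \left(- \frac{1}{29666}\right) = - \frac{145040494}{482265329}$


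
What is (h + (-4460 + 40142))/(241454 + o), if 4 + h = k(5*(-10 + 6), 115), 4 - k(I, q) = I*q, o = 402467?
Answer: 37982/643921 ≈ 0.058985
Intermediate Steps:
k(I, q) = 4 - I*q
h = 2300 (h = -4 + (4 - 1*5*(-10 + 6)*115) = -4 + (4 - 1*5*(-4)*115) = -4 + (4 - 1*(-20)*115) = -4 + (4 + 2300) = -4 + 2304 = 2300)
(h + (-4460 + 40142))/(241454 + o) = (2300 + (-4460 + 40142))/(241454 + 402467) = (2300 + 35682)/643921 = 37982*(1/643921) = 37982/643921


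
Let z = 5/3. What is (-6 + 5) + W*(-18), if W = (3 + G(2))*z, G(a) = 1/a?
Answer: -106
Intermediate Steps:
z = 5/3 (z = 5*(⅓) = 5/3 ≈ 1.6667)
W = 35/6 (W = (3 + 1/2)*(5/3) = (3 + ½)*(5/3) = (7/2)*(5/3) = 35/6 ≈ 5.8333)
(-6 + 5) + W*(-18) = (-6 + 5) + (35/6)*(-18) = -1 - 105 = -106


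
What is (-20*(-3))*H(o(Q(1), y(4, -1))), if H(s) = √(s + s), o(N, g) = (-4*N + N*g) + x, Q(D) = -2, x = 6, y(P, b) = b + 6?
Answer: 120*√2 ≈ 169.71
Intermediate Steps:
y(P, b) = 6 + b
o(N, g) = 6 - 4*N + N*g (o(N, g) = (-4*N + N*g) + 6 = 6 - 4*N + N*g)
H(s) = √2*√s (H(s) = √(2*s) = √2*√s)
(-20*(-3))*H(o(Q(1), y(4, -1))) = (-20*(-3))*(√2*√(6 - 4*(-2) - 2*(6 - 1))) = 60*(√2*√(6 + 8 - 2*5)) = 60*(√2*√(6 + 8 - 10)) = 60*(√2*√4) = 60*(√2*2) = 60*(2*√2) = 120*√2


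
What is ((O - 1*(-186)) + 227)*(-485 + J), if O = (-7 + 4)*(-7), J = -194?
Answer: -294686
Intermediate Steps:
O = 21 (O = -3*(-7) = 21)
((O - 1*(-186)) + 227)*(-485 + J) = ((21 - 1*(-186)) + 227)*(-485 - 194) = ((21 + 186) + 227)*(-679) = (207 + 227)*(-679) = 434*(-679) = -294686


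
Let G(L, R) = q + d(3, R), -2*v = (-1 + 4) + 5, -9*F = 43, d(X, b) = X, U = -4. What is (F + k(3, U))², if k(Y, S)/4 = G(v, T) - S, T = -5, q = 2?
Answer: 78961/81 ≈ 974.83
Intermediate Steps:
F = -43/9 (F = -⅑*43 = -43/9 ≈ -4.7778)
v = -4 (v = -((-1 + 4) + 5)/2 = -(3 + 5)/2 = -½*8 = -4)
G(L, R) = 5 (G(L, R) = 2 + 3 = 5)
k(Y, S) = 20 - 4*S (k(Y, S) = 4*(5 - S) = 20 - 4*S)
(F + k(3, U))² = (-43/9 + (20 - 4*(-4)))² = (-43/9 + (20 + 16))² = (-43/9 + 36)² = (281/9)² = 78961/81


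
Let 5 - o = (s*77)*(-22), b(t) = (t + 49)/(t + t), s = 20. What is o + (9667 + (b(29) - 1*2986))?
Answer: 1176453/29 ≈ 40567.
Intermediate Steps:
b(t) = (49 + t)/(2*t) (b(t) = (49 + t)/((2*t)) = (49 + t)*(1/(2*t)) = (49 + t)/(2*t))
o = 33885 (o = 5 - 20*77*(-22) = 5 - 1540*(-22) = 5 - 1*(-33880) = 5 + 33880 = 33885)
o + (9667 + (b(29) - 1*2986)) = 33885 + (9667 + ((½)*(49 + 29)/29 - 1*2986)) = 33885 + (9667 + ((½)*(1/29)*78 - 2986)) = 33885 + (9667 + (39/29 - 2986)) = 33885 + (9667 - 86555/29) = 33885 + 193788/29 = 1176453/29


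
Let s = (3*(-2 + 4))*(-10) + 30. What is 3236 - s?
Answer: 3266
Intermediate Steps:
s = -30 (s = (3*2)*(-10) + 30 = 6*(-10) + 30 = -60 + 30 = -30)
3236 - s = 3236 - 1*(-30) = 3236 + 30 = 3266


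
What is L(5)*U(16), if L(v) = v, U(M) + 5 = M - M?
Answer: -25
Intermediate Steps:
U(M) = -5 (U(M) = -5 + (M - M) = -5 + 0 = -5)
L(5)*U(16) = 5*(-5) = -25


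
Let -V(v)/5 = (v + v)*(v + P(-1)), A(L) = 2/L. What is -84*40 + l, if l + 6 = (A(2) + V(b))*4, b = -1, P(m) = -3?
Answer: -3522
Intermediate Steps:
V(v) = -10*v*(-3 + v) (V(v) = -5*(v + v)*(v - 3) = -5*2*v*(-3 + v) = -10*v*(-3 + v))
l = -162 (l = -6 + (2/2 + 10*(-1)*(3 - 1*(-1)))*4 = -6 + (2*(½) + 10*(-1)*(3 + 1))*4 = -6 + (1 + 10*(-1)*4)*4 = -6 + (1 - 40)*4 = -6 - 39*4 = -6 - 156 = -162)
-84*40 + l = -84*40 - 162 = -3360 - 162 = -3522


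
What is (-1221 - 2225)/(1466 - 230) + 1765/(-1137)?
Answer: -338869/78074 ≈ -4.3404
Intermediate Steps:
(-1221 - 2225)/(1466 - 230) + 1765/(-1137) = -3446/1236 + 1765*(-1/1137) = -3446*1/1236 - 1765/1137 = -1723/618 - 1765/1137 = -338869/78074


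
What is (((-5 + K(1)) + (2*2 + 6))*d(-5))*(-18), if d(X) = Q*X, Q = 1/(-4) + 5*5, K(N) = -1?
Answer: 8910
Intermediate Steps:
Q = 99/4 (Q = -¼ + 25 = 99/4 ≈ 24.750)
d(X) = 99*X/4
(((-5 + K(1)) + (2*2 + 6))*d(-5))*(-18) = (((-5 - 1) + (2*2 + 6))*((99/4)*(-5)))*(-18) = ((-6 + (4 + 6))*(-495/4))*(-18) = ((-6 + 10)*(-495/4))*(-18) = (4*(-495/4))*(-18) = -495*(-18) = 8910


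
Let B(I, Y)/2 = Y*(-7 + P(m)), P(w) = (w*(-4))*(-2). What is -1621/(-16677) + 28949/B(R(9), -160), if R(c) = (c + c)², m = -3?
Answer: 498862793/165435840 ≈ 3.0154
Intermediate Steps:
P(w) = 8*w (P(w) = -4*w*(-2) = 8*w)
R(c) = 4*c² (R(c) = (2*c)² = 4*c²)
B(I, Y) = -62*Y (B(I, Y) = 2*(Y*(-7 + 8*(-3))) = 2*(Y*(-7 - 24)) = 2*(Y*(-31)) = 2*(-31*Y) = -62*Y)
-1621/(-16677) + 28949/B(R(9), -160) = -1621/(-16677) + 28949/((-62*(-160))) = -1621*(-1/16677) + 28949/9920 = 1621/16677 + 28949*(1/9920) = 1621/16677 + 28949/9920 = 498862793/165435840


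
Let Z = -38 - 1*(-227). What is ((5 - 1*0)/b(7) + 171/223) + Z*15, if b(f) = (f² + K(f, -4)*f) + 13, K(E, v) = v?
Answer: 21501899/7582 ≈ 2835.9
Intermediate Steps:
Z = 189 (Z = -38 + 227 = 189)
b(f) = 13 + f² - 4*f (b(f) = (f² - 4*f) + 13 = 13 + f² - 4*f)
((5 - 1*0)/b(7) + 171/223) + Z*15 = ((5 - 1*0)/(13 + 7² - 4*7) + 171/223) + 189*15 = ((5 + 0)/(13 + 49 - 28) + 171*(1/223)) + 2835 = (5/34 + 171/223) + 2835 = 6929/7582 + 2835 = 21501899/7582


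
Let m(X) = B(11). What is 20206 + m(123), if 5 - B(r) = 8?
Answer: 20203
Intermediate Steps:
B(r) = -3 (B(r) = 5 - 1*8 = 5 - 8 = -3)
m(X) = -3
20206 + m(123) = 20206 - 3 = 20203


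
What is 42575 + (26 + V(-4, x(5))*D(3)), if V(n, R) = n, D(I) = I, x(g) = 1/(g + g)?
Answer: 42589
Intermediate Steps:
x(g) = 1/(2*g)
42575 + (26 + V(-4, x(5))*D(3)) = 42575 + (26 - 4*3) = 42575 + (26 - 12) = 42575 + 14 = 42589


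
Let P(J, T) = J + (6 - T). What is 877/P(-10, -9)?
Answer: 877/5 ≈ 175.40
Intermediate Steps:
P(J, T) = 6 + J - T
877/P(-10, -9) = 877/(6 - 10 - 1*(-9)) = 877/(6 - 10 + 9) = 877/5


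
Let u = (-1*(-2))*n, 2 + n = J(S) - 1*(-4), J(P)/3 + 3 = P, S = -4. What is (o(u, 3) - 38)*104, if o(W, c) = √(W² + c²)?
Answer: -3952 + 104*√1453 ≈ 12.297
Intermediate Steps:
J(P) = -9 + 3*P
n = -19 (n = -2 + ((-9 + 3*(-4)) - 1*(-4)) = -2 + ((-9 - 12) + 4) = -2 + (-21 + 4) = -2 - 17 = -19)
u = -38 (u = -1*(-2)*(-19) = 2*(-19) = -38)
(o(u, 3) - 38)*104 = (√((-38)² + 3²) - 38)*104 = (√(1444 + 9) - 38)*104 = (√1453 - 38)*104 = (-38 + √1453)*104 = -3952 + 104*√1453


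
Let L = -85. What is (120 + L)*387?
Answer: 13545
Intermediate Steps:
(120 + L)*387 = (120 - 85)*387 = 35*387 = 13545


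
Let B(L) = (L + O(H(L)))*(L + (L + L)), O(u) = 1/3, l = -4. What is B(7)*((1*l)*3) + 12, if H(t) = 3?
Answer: -1836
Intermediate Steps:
O(u) = 1/3
B(L) = 3*L*(1/3 + L) (B(L) = (L + 1/3)*(L + (L + L)) = (1/3 + L)*(L + 2*L) = (1/3 + L)*(3*L) = 3*L*(1/3 + L))
B(7)*((1*l)*3) + 12 = (7*(1 + 3*7))*((1*(-4))*3) + 12 = (7*(1 + 21))*(-4*3) + 12 = (7*22)*(-12) + 12 = 154*(-12) + 12 = -1848 + 12 = -1836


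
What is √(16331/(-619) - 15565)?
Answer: I*√5974009854/619 ≈ 124.87*I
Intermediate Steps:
√(16331/(-619) - 15565) = √(16331*(-1/619) - 15565) = √(-16331/619 - 15565) = √(-9651066/619) = I*√5974009854/619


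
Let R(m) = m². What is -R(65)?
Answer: -4225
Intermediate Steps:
-R(65) = -1*65² = -1*4225 = -4225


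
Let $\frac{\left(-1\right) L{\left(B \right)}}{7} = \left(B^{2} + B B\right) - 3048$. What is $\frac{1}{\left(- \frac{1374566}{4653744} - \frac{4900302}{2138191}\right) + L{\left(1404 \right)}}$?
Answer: $- \frac{452299706232}{12472476751719636743} \approx -3.6264 \cdot 10^{-8}$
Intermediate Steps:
$L{\left(B \right)} = 21336 - 14 B^{2}$ ($L{\left(B \right)} = - 7 \left(\left(B^{2} + B B\right) - 3048\right) = - 7 \left(\left(B^{2} + B^{2}\right) - 3048\right) = - 7 \left(2 B^{2} - 3048\right) = - 7 \left(-3048 + 2 B^{2}\right) = 21336 - 14 B^{2}$)
$\frac{1}{\left(- \frac{1374566}{4653744} - \frac{4900302}{2138191}\right) + L{\left(1404 \right)}} = \frac{1}{\left(- \frac{1374566}{4653744} - \frac{4900302}{2138191}\right) + \left(21336 - 14 \cdot 1404^{2}\right)} = \frac{1}{\left(\left(-1374566\right) \frac{1}{4653744} - \frac{445482}{194381}\right) + \left(21336 - 27597024\right)} = \frac{1}{\left(- \frac{687283}{2326872} - \frac{445482}{194381}\right) + \left(21336 - 27597024\right)} = \frac{1}{- \frac{1170174349127}{452299706232} - 27575688} = \frac{1}{- \frac{12472476751719636743}{452299706232}} = - \frac{452299706232}{12472476751719636743}$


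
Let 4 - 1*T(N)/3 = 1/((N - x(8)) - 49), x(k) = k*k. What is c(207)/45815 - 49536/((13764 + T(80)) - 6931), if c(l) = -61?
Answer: -780281353/107802695 ≈ -7.2381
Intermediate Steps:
x(k) = k²
T(N) = 12 - 3/(-113 + N) (T(N) = 12 - 3/((N - 1*8²) - 49) = 12 - 3/((N - 1*64) - 49) = 12 - 3/((N - 64) - 49) = 12 - 3/((-64 + N) - 49) = 12 - 3/(-113 + N))
c(207)/45815 - 49536/((13764 + T(80)) - 6931) = -61/45815 - 49536/((13764 + 3*(453 - 4*80)/(113 - 1*80)) - 6931) = -61*1/45815 - 49536/((13764 + 3*(453 - 320)/(113 - 80)) - 6931) = -61/45815 - 49536/((13764 + 3*133/33) - 6931) = -61/45815 - 49536/((13764 + 3*(1/33)*133) - 6931) = -61/45815 - 49536/((13764 + 133/11) - 6931) = -61/45815 - 49536/(151537/11 - 6931) = -61/45815 - 49536/75296/11 = -61/45815 - 49536*11/75296 = -61/45815 - 17028/2353 = -780281353/107802695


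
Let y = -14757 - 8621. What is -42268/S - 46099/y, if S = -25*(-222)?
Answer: -366145927/64873950 ≈ -5.6440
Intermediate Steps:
y = -23378
S = 5550
-42268/S - 46099/y = -42268/5550 - 46099/(-23378) = -42268*1/5550 - 46099*(-1/23378) = -21134/2775 + 46099/23378 = -366145927/64873950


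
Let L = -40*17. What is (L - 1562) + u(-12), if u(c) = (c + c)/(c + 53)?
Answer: -91946/41 ≈ -2242.6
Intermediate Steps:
L = -680
u(c) = 2*c/(53 + c) (u(c) = (2*c)/(53 + c) = 2*c/(53 + c))
(L - 1562) + u(-12) = (-680 - 1562) + 2*(-12)/(53 - 12) = -2242 + 2*(-12)/41 = -2242 + 2*(-12)*(1/41) = -2242 - 24/41 = -91946/41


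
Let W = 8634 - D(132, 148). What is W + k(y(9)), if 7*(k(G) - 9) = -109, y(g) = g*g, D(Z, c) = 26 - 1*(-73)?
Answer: 59699/7 ≈ 8528.4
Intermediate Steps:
D(Z, c) = 99 (D(Z, c) = 26 + 73 = 99)
y(g) = g²
k(G) = -46/7 (k(G) = 9 + (⅐)*(-109) = 9 - 109/7 = -46/7)
W = 8535 (W = 8634 - 1*99 = 8634 - 99 = 8535)
W + k(y(9)) = 8535 - 46/7 = 59699/7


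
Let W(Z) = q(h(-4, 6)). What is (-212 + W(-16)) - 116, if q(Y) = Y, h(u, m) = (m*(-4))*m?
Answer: -472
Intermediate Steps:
h(u, m) = -4*m**2 (h(u, m) = (-4*m)*m = -4*m**2)
W(Z) = -144 (W(Z) = -4*6**2 = -4*36 = -144)
(-212 + W(-16)) - 116 = (-212 - 144) - 116 = -356 - 116 = -472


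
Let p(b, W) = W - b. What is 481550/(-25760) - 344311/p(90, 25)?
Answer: 883815061/167440 ≈ 5278.4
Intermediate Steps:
481550/(-25760) - 344311/p(90, 25) = 481550/(-25760) - 344311/(25 - 1*90) = 481550*(-1/25760) - 344311/(25 - 90) = -48155/2576 - 344311/(-65) = -48155/2576 - 344311*(-1/65) = -48155/2576 + 344311/65 = 883815061/167440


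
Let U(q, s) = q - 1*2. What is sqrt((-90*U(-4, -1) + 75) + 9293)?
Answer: 2*sqrt(2477) ≈ 99.539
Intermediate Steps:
U(q, s) = -2 + q (U(q, s) = q - 2 = -2 + q)
sqrt((-90*U(-4, -1) + 75) + 9293) = sqrt((-90*(-2 - 4) + 75) + 9293) = sqrt((-90*(-6) + 75) + 9293) = sqrt((540 + 75) + 9293) = sqrt(615 + 9293) = sqrt(9908) = 2*sqrt(2477)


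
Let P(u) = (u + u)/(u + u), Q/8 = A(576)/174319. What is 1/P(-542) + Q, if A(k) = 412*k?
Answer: 2072815/174319 ≈ 11.891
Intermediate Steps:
Q = 1898496/174319 (Q = 8*((412*576)/174319) = 8*(237312*(1/174319)) = 8*(237312/174319) = 1898496/174319 ≈ 10.891)
P(u) = 1 (P(u) = (2*u)/((2*u)) = (2*u)*(1/(2*u)) = 1)
1/P(-542) + Q = 1/1 + 1898496/174319 = 1 + 1898496/174319 = 2072815/174319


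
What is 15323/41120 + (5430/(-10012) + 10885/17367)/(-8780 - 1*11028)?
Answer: 117800489043907/316126835926080 ≈ 0.37264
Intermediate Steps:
15323/41120 + (5430/(-10012) + 10885/17367)/(-8780 - 1*11028) = 15323*(1/41120) + (5430*(-1/10012) + 10885*(1/17367))/(-8780 - 11028) = 15323/41120 + (-2715/5006 + 1555/2481)/(-19808) = 15323/41120 + (1048415/12419886)*(-1/19808) = 15323/41120 - 1048415/246013101888 = 117800489043907/316126835926080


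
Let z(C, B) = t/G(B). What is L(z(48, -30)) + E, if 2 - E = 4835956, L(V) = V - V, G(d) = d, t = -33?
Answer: -4835954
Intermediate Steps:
z(C, B) = -33/B
L(V) = 0
E = -4835954 (E = 2 - 1*4835956 = 2 - 4835956 = -4835954)
L(z(48, -30)) + E = 0 - 4835954 = -4835954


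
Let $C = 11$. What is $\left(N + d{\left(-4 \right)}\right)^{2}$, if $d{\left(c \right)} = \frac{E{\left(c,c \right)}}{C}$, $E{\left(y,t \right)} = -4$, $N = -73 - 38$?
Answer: $\frac{1500625}{121} \approx 12402.0$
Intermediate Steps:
$N = -111$ ($N = -73 - 38 = -111$)
$d{\left(c \right)} = - \frac{4}{11}$
$\left(N + d{\left(-4 \right)}\right)^{2} = \left(-111 - \frac{4}{11}\right)^{2} = \left(- \frac{1225}{11}\right)^{2} = \frac{1500625}{121}$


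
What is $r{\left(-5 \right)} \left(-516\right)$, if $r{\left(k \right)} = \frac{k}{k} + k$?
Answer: $2064$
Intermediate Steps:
$r{\left(k \right)} = 1 + k$
$r{\left(-5 \right)} \left(-516\right) = \left(1 - 5\right) \left(-516\right) = \left(-4\right) \left(-516\right) = 2064$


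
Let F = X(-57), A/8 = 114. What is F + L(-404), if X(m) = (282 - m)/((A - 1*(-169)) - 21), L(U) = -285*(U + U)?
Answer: 244097139/1060 ≈ 2.3028e+5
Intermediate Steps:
A = 912 (A = 8*114 = 912)
L(U) = -570*U
X(m) = 141/530 - m/1060 (X(m) = (282 - m)/((912 - 1*(-169)) - 21) = (282 - m)/((912 + 169) - 21) = (282 - m)/(1081 - 21) = (282 - m)/1060 = (282 - m)*(1/1060) = 141/530 - m/1060)
F = 339/1060 (F = 141/530 - 1/1060*(-57) = 141/530 + 57/1060 = 339/1060 ≈ 0.31981)
F + L(-404) = 339/1060 - 570*(-404) = 339/1060 + 230280 = 244097139/1060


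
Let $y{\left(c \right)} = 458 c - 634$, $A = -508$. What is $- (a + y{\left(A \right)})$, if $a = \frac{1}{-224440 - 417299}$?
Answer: $\frac{149716425223}{641739} \approx 2.333 \cdot 10^{5}$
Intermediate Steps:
$y{\left(c \right)} = -634 + 458 c$
$a = - \frac{1}{641739}$ ($a = \frac{1}{-641739} = - \frac{1}{641739} \approx -1.5583 \cdot 10^{-6}$)
$- (a + y{\left(A \right)}) = - (- \frac{1}{641739} + \left(-634 + 458 \left(-508\right)\right)) = - (- \frac{1}{641739} - 233298) = \left(-1\right) \left(- \frac{149716425223}{641739}\right) = \frac{149716425223}{641739}$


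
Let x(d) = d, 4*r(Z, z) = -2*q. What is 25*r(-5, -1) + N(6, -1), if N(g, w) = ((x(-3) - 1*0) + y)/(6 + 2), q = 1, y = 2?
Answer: -101/8 ≈ -12.625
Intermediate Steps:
r(Z, z) = -1/2 (r(Z, z) = (-2*1)/4 = (1/4)*(-2) = -1/2)
N(g, w) = -1/8 (N(g, w) = ((-3 - 1*0) + 2)/(6 + 2) = ((-3 + 0) + 2)/8 = (-3 + 2)*(1/8) = -1*1/8 = -1/8)
25*r(-5, -1) + N(6, -1) = 25*(-1/2) - 1/8 = -25/2 - 1/8 = -101/8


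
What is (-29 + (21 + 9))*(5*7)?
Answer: 35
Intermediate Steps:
(-29 + (21 + 9))*(5*7) = (-29 + 30)*35 = 1*35 = 35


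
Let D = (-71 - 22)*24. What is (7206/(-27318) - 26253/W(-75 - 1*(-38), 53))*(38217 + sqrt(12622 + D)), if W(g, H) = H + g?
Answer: -4568808910125/72848 - 119549125*sqrt(10390)/72848 ≈ -6.2884e+7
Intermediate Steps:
D = -2232 (D = -93*24 = -2232)
(7206/(-27318) - 26253/W(-75 - 1*(-38), 53))*(38217 + sqrt(12622 + D)) = (7206/(-27318) - 26253/(53 + (-75 - 1*(-38))))*(38217 + sqrt(12622 - 2232)) = (7206*(-1/27318) - 26253/(53 + (-75 + 38)))*(38217 + sqrt(10390)) = (-1201/4553 - 26253/(53 - 37))*(38217 + sqrt(10390)) = (-1201/4553 - 26253/16)*(38217 + sqrt(10390)) = -119549125*(38217 + sqrt(10390))/72848 = -4568808910125/72848 - 119549125*sqrt(10390)/72848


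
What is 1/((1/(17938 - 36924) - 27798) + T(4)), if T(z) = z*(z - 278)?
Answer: -18986/548581485 ≈ -3.4609e-5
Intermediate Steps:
T(z) = z*(-278 + z)
1/((1/(17938 - 36924) - 27798) + T(4)) = 1/((1/(17938 - 36924) - 27798) + 4*(-278 + 4)) = 1/((1/(-18986) - 27798) + 4*(-274)) = 1/((-1/18986 - 27798) - 1096) = 1/(-527772829/18986 - 1096) = 1/(-548581485/18986) = -18986/548581485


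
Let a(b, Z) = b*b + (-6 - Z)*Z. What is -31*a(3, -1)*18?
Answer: -7812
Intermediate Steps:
a(b, Z) = b² + Z*(-6 - Z)
-31*a(3, -1)*18 = -31*(3² - 1*(-1)² - 6*(-1))*18 = -31*(9 - 1*1 + 6)*18 = -31*(9 - 1 + 6)*18 = -31*14*18 = -434*18 = -7812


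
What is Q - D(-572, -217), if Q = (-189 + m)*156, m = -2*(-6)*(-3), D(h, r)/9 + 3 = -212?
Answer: -33165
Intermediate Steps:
D(h, r) = -1935 (D(h, r) = -27 + 9*(-212) = -27 - 1908 = -1935)
m = -36 (m = 12*(-3) = -36)
Q = -35100 (Q = (-189 - 36)*156 = -225*156 = -35100)
Q - D(-572, -217) = -35100 - 1*(-1935) = -35100 + 1935 = -33165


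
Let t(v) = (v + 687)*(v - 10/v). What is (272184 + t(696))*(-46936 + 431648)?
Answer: 13775471741006/29 ≈ 4.7502e+11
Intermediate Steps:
t(v) = (687 + v)*(v - 10/v)
(272184 + t(696))*(-46936 + 431648) = (272184 + (-10 + 696² - 6870/696 + 687*696))*(-46936 + 431648) = (272184 + (-10 + 484416 - 6870*1/696 + 478152))*384712 = (272184 + (-10 + 484416 - 1145/116 + 478152))*384712 = (272184 + 111655583/116)*384712 = (143228927/116)*384712 = 13775471741006/29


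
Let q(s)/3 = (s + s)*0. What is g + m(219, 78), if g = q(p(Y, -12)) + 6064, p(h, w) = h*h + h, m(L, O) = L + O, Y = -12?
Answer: 6361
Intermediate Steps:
p(h, w) = h + h**2 (p(h, w) = h**2 + h = h + h**2)
q(s) = 0 (q(s) = 3*((s + s)*0) = 3*((2*s)*0) = 3*0 = 0)
g = 6064 (g = 0 + 6064 = 6064)
g + m(219, 78) = 6064 + (219 + 78) = 6064 + 297 = 6361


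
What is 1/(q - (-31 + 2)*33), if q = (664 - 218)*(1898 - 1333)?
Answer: 1/252947 ≈ 3.9534e-6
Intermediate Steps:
q = 251990 (q = 446*565 = 251990)
1/(q - (-31 + 2)*33) = 1/(251990 - (-31 + 2)*33) = 1/(251990 - (-29)*33) = 1/(251990 - 1*(-957)) = 1/(251990 + 957) = 1/252947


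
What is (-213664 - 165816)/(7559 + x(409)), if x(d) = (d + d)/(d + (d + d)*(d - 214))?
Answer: -148376680/2955571 ≈ -50.202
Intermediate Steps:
x(d) = 2*d/(d + 2*d*(-214 + d)) (x(d) = (2*d)/(d + (2*d)*(-214 + d)) = (2*d)/(d + 2*d*(-214 + d)) = 2*d/(d + 2*d*(-214 + d)))
(-213664 - 165816)/(7559 + x(409)) = (-213664 - 165816)/(7559 + 2/(-427 + 2*409)) = -379480/(7559 + 2/(-427 + 818)) = -379480/(7559 + 2/391) = -379480/2955571/391 = -379480*391/2955571 = -148376680/2955571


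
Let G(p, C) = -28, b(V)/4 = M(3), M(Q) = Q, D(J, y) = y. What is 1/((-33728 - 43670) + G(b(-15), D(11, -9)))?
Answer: -1/77426 ≈ -1.2916e-5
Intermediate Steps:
b(V) = 12 (b(V) = 4*3 = 12)
1/((-33728 - 43670) + G(b(-15), D(11, -9))) = 1/((-33728 - 43670) - 28) = 1/(-77398 - 28) = 1/(-77426) = -1/77426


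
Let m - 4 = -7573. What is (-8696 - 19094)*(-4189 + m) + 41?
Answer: 326754861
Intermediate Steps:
m = -7569 (m = 4 - 7573 = -7569)
(-8696 - 19094)*(-4189 + m) + 41 = (-8696 - 19094)*(-4189 - 7569) + 41 = -27790*(-11758) + 41 = 326754820 + 41 = 326754861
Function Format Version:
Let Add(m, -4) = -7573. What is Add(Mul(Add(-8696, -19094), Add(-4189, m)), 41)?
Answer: 326754861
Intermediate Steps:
m = -7569 (m = Add(4, -7573) = -7569)
Add(Mul(Add(-8696, -19094), Add(-4189, m)), 41) = Add(Mul(Add(-8696, -19094), Add(-4189, -7569)), 41) = Add(Mul(-27790, -11758), 41) = Add(326754820, 41) = 326754861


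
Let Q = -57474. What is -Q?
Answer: 57474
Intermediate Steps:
-Q = -1*(-57474) = 57474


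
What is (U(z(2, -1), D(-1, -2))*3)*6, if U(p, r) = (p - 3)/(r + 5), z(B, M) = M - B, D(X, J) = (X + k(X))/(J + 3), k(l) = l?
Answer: -36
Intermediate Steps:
D(X, J) = 2*X/(3 + J) (D(X, J) = (X + X)/(J + 3) = (2*X)/(3 + J) = 2*X/(3 + J))
U(p, r) = (-3 + p)/(5 + r)
(U(z(2, -1), D(-1, -2))*3)*6 = (((-3 + (-1 - 1*2))/(5 + 2*(-1)/(3 - 2)))*3)*6 = (((-3 + (-1 - 2))/(5 + 2*(-1)/1))*3)*6 = (((-3 - 3)/(5 + 2*(-1)*1))*3)*6 = ((-6/(5 - 2))*3)*6 = ((-6/3)*3)*6 = (((⅓)*(-6))*3)*6 = -2*3*6 = -6*6 = -36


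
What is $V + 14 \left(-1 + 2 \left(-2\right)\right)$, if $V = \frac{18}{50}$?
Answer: $- \frac{1741}{25} \approx -69.64$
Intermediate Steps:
$V = \frac{9}{25}$ ($V = 18 \cdot \frac{1}{50} = \frac{9}{25} \approx 0.36$)
$V + 14 \left(-1 + 2 \left(-2\right)\right) = \frac{9}{25} + 14 \left(-1 + 2 \left(-2\right)\right) = \frac{9}{25} + 14 \left(-1 - 4\right) = \frac{9}{25} + 14 \left(-5\right) = \frac{9}{25} - 70 = - \frac{1741}{25}$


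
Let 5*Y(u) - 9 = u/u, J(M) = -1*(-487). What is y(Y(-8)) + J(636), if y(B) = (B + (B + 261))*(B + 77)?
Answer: 21422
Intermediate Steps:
J(M) = 487
Y(u) = 2 (Y(u) = 9/5 + (u/u)/5 = 9/5 + (⅕)*1 = 9/5 + ⅕ = 2)
y(B) = (77 + B)*(261 + 2*B) (y(B) = (B + (261 + B))*(77 + B) = (261 + 2*B)*(77 + B) = (77 + B)*(261 + 2*B))
y(Y(-8)) + J(636) = (20097 + 2*2² + 415*2) + 487 = (20097 + 2*4 + 830) + 487 = (20097 + 8 + 830) + 487 = 20935 + 487 = 21422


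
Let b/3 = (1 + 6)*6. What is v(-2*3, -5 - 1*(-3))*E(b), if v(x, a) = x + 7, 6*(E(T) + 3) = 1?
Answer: -17/6 ≈ -2.8333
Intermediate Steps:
b = 126 (b = 3*((1 + 6)*6) = 3*(7*6) = 3*42 = 126)
E(T) = -17/6 (E(T) = -3 + (⅙)*1 = -3 + ⅙ = -17/6)
v(x, a) = 7 + x
v(-2*3, -5 - 1*(-3))*E(b) = (7 - 2*3)*(-17/6) = (7 - 6)*(-17/6) = 1*(-17/6) = -17/6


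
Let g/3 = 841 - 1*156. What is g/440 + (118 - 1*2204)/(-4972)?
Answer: 50615/9944 ≈ 5.0900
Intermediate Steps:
g = 2055 (g = 3*(841 - 1*156) = 3*(841 - 156) = 3*685 = 2055)
g/440 + (118 - 1*2204)/(-4972) = 2055/440 + (118 - 1*2204)/(-4972) = 2055*(1/440) + (118 - 2204)*(-1/4972) = 411/88 - 2086*(-1/4972) = 411/88 + 1043/2486 = 50615/9944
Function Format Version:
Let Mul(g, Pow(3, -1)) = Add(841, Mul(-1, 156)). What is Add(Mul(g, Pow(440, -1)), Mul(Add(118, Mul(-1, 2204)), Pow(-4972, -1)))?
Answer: Rational(50615, 9944) ≈ 5.0900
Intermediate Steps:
g = 2055 (g = Mul(3, Add(841, Mul(-1, 156))) = Mul(3, Add(841, -156)) = Mul(3, 685) = 2055)
Add(Mul(g, Pow(440, -1)), Mul(Add(118, Mul(-1, 2204)), Pow(-4972, -1))) = Add(Mul(2055, Pow(440, -1)), Mul(Add(118, Mul(-1, 2204)), Pow(-4972, -1))) = Add(Mul(2055, Rational(1, 440)), Mul(Add(118, -2204), Rational(-1, 4972))) = Add(Rational(411, 88), Mul(-2086, Rational(-1, 4972))) = Add(Rational(411, 88), Rational(1043, 2486)) = Rational(50615, 9944)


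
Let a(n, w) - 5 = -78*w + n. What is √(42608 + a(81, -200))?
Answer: √58294 ≈ 241.44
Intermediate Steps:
a(n, w) = 5 + n - 78*w (a(n, w) = 5 + (-78*w + n) = 5 + (n - 78*w) = 5 + n - 78*w)
√(42608 + a(81, -200)) = √(42608 + (5 + 81 - 78*(-200))) = √(42608 + (5 + 81 + 15600)) = √(42608 + 15686) = √58294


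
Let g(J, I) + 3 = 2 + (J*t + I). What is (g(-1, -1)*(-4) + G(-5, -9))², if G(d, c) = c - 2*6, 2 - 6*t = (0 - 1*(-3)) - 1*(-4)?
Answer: 2401/9 ≈ 266.78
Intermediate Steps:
t = -⅚ (t = ⅓ - ((0 - 1*(-3)) - 1*(-4))/6 = ⅓ - ((0 + 3) + 4)/6 = ⅓ - (3 + 4)/6 = ⅓ - ⅙*7 = ⅓ - 7/6 = -⅚ ≈ -0.83333)
G(d, c) = -12 + c (G(d, c) = c - 12 = -12 + c)
g(J, I) = -1 + I - 5*J/6 (g(J, I) = -3 + (2 + (J*(-⅚) + I)) = -3 + (2 + (-5*J/6 + I)) = -3 + (2 + (I - 5*J/6)) = -3 + (2 + I - 5*J/6) = -1 + I - 5*J/6)
(g(-1, -1)*(-4) + G(-5, -9))² = ((-1 - 1 - ⅚*(-1))*(-4) + (-12 - 9))² = ((-1 - 1 + ⅚)*(-4) - 21)² = (-7/6*(-4) - 21)² = (14/3 - 21)² = (-49/3)² = 2401/9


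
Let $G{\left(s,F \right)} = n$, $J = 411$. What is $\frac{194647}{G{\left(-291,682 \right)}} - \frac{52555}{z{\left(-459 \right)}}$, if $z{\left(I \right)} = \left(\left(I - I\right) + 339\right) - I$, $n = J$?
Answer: $\frac{14858689}{36442} \approx 407.74$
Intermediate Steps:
$n = 411$
$G{\left(s,F \right)} = 411$
$z{\left(I \right)} = 339 - I$ ($z{\left(I \right)} = \left(0 + 339\right) - I = 339 - I$)
$\frac{194647}{G{\left(-291,682 \right)}} - \frac{52555}{z{\left(-459 \right)}} = \frac{194647}{411} - \frac{52555}{339 - -459} = 194647 \cdot \frac{1}{411} - \frac{52555}{339 + 459} = \frac{194647}{411} - \frac{52555}{798} = \frac{14858689}{36442}$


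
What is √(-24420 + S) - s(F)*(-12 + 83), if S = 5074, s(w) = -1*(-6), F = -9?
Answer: -426 + I*√19346 ≈ -426.0 + 139.09*I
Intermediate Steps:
s(w) = 6
√(-24420 + S) - s(F)*(-12 + 83) = √(-24420 + 5074) - 6*(-12 + 83) = √(-19346) - 6*71 = I*√19346 - 1*426 = I*√19346 - 426 = -426 + I*√19346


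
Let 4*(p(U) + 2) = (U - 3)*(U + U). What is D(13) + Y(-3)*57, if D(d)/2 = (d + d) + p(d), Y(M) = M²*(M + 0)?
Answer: -1361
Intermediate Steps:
p(U) = -2 + U*(-3 + U)/2 (p(U) = -2 + ((U - 3)*(U + U))/4 = -2 + ((-3 + U)*(2*U))/4 = -2 + (2*U*(-3 + U))/4 = -2 + U*(-3 + U)/2)
Y(M) = M³ (Y(M) = M²*M = M³)
D(d) = -4 + d + d² (D(d) = 2*((d + d) + (-2 + d²/2 - 3*d/2)) = 2*(2*d + (-2 + d²/2 - 3*d/2)) = 2*(-2 + d/2 + d²/2) = -4 + d + d²)
D(13) + Y(-3)*57 = (-4 + 13 + 13²) + (-3)³*57 = (-4 + 13 + 169) - 27*57 = 178 - 1539 = -1361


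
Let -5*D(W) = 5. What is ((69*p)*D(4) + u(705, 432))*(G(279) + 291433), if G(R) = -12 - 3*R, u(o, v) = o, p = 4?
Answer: 124660536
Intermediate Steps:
D(W) = -1 (D(W) = -1/5*5 = -1)
((69*p)*D(4) + u(705, 432))*(G(279) + 291433) = ((69*4)*(-1) + 705)*((-12 - 3*279) + 291433) = (276*(-1) + 705)*((-12 - 837) + 291433) = (-276 + 705)*(-849 + 291433) = 429*290584 = 124660536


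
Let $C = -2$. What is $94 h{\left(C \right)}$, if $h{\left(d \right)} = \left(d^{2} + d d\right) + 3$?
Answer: $1034$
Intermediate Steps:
$h{\left(d \right)} = 3 + 2 d^{2}$ ($h{\left(d \right)} = \left(d^{2} + d^{2}\right) + 3 = 2 d^{2} + 3 = 3 + 2 d^{2}$)
$94 h{\left(C \right)} = 94 \left(3 + 2 \left(-2\right)^{2}\right) = 94 \left(3 + 2 \cdot 4\right) = 94 \left(3 + 8\right) = 94 \cdot 11 = 1034$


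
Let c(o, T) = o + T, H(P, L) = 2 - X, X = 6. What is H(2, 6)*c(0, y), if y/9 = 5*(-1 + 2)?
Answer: -180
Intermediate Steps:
H(P, L) = -4 (H(P, L) = 2 - 1*6 = 2 - 6 = -4)
y = 45 (y = 9*(5*(-1 + 2)) = 9*(5*1) = 9*5 = 45)
c(o, T) = T + o
H(2, 6)*c(0, y) = -4*(45 + 0) = -4*45 = -180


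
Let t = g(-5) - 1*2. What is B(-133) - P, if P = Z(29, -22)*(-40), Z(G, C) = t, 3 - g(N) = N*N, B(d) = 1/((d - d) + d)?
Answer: -127681/133 ≈ -960.01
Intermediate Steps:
B(d) = 1/d (B(d) = 1/(0 + d) = 1/d)
g(N) = 3 - N² (g(N) = 3 - N*N = 3 - N²)
t = -24 (t = (3 - 1*(-5)²) - 1*2 = (3 - 1*25) - 2 = (3 - 25) - 2 = -22 - 2 = -24)
Z(G, C) = -24
P = 960 (P = -24*(-40) = 960)
B(-133) - P = 1/(-133) - 1*960 = -1/133 - 960 = -127681/133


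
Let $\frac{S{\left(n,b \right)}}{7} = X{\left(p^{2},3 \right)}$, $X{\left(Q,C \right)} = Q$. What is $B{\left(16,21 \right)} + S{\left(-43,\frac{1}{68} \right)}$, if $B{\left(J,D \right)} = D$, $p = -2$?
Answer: $49$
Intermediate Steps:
$S{\left(n,b \right)} = 28$ ($S{\left(n,b \right)} = 7 \left(-2\right)^{2} = 7 \cdot 4 = 28$)
$B{\left(16,21 \right)} + S{\left(-43,\frac{1}{68} \right)} = 21 + 28 = 49$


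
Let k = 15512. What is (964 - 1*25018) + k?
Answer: -8542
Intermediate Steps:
(964 - 1*25018) + k = (964 - 1*25018) + 15512 = (964 - 25018) + 15512 = -24054 + 15512 = -8542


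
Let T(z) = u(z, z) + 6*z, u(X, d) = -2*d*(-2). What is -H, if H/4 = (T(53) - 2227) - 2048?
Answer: 14980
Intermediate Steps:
u(X, d) = 4*d
T(z) = 10*z (T(z) = 4*z + 6*z = 10*z)
H = -14980 (H = 4*((10*53 - 2227) - 2048) = 4*((530 - 2227) - 2048) = 4*(-1697 - 2048) = 4*(-3745) = -14980)
-H = -1*(-14980) = 14980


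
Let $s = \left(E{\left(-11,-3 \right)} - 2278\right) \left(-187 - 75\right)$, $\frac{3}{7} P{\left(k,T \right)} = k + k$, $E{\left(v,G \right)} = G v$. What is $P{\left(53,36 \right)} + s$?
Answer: $\frac{1765312}{3} \approx 5.8844 \cdot 10^{5}$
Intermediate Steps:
$P{\left(k,T \right)} = \frac{14 k}{3}$ ($P{\left(k,T \right)} = \frac{7 \left(k + k\right)}{3} = \frac{7 \cdot 2 k}{3} = \frac{14 k}{3}$)
$s = 588190$ ($s = \left(\left(-3\right) \left(-11\right) - 2278\right) \left(-187 - 75\right) = \left(33 - 2278\right) \left(-262\right) = \left(-2245\right) \left(-262\right) = 588190$)
$P{\left(53,36 \right)} + s = \frac{14}{3} \cdot 53 + 588190 = \frac{742}{3} + 588190 = \frac{1765312}{3}$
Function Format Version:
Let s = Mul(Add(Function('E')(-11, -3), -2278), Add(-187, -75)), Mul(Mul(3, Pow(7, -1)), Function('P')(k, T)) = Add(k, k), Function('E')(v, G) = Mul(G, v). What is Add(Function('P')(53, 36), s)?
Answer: Rational(1765312, 3) ≈ 5.8844e+5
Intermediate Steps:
Function('P')(k, T) = Mul(Rational(14, 3), k) (Function('P')(k, T) = Mul(Rational(7, 3), Add(k, k)) = Mul(Rational(7, 3), Mul(2, k)) = Mul(Rational(14, 3), k))
s = 588190 (s = Mul(Add(Mul(-3, -11), -2278), Add(-187, -75)) = Mul(Add(33, -2278), -262) = Mul(-2245, -262) = 588190)
Add(Function('P')(53, 36), s) = Add(Mul(Rational(14, 3), 53), 588190) = Add(Rational(742, 3), 588190) = Rational(1765312, 3)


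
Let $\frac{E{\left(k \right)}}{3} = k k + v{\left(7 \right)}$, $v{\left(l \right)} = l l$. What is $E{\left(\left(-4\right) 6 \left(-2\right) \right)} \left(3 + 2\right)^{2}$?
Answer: $176475$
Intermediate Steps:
$v{\left(l \right)} = l^{2}$
$E{\left(k \right)} = 147 + 3 k^{2}$ ($E{\left(k \right)} = 3 \left(k k + 7^{2}\right) = 3 \left(k^{2} + 49\right) = 3 \left(49 + k^{2}\right) = 147 + 3 k^{2}$)
$E{\left(\left(-4\right) 6 \left(-2\right) \right)} \left(3 + 2\right)^{2} = \left(147 + 3 \left(\left(-4\right) 6 \left(-2\right)\right)^{2}\right) \left(3 + 2\right)^{2} = \left(147 + 3 \left(\left(-24\right) \left(-2\right)\right)^{2}\right) 5^{2} = \left(147 + 3 \cdot 48^{2}\right) 25 = \left(147 + 3 \cdot 2304\right) 25 = \left(147 + 6912\right) 25 = 7059 \cdot 25 = 176475$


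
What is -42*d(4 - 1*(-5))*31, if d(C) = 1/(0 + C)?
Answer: -434/3 ≈ -144.67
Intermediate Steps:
d(C) = 1/C
-42*d(4 - 1*(-5))*31 = -42/(4 - 1*(-5))*31 = -42/(4 + 5)*31 = -42/9*31 = -42*1/9*31 = -14/3*31 = -434/3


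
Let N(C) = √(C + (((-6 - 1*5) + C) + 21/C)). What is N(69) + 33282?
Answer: 33282 + 4*√4209/23 ≈ 33293.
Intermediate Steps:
N(C) = √(-11 + 2*C + 21/C) (N(C) = √(C + (((-6 - 5) + C) + 21/C)) = √(C + ((-11 + C) + 21/C)) = √(C + (-11 + C + 21/C)) = √(-11 + 2*C + 21/C))
N(69) + 33282 = √(-11 + 2*69 + 21/69) + 33282 = √(-11 + 138 + 21*(1/69)) + 33282 = √(-11 + 138 + 7/23) + 33282 = √(2928/23) + 33282 = 4*√4209/23 + 33282 = 33282 + 4*√4209/23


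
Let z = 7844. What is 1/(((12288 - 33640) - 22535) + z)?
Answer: -1/36043 ≈ -2.7745e-5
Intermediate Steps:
1/(((12288 - 33640) - 22535) + z) = 1/(((12288 - 33640) - 22535) + 7844) = 1/((-21352 - 22535) + 7844) = 1/(-43887 + 7844) = 1/(-36043) = -1/36043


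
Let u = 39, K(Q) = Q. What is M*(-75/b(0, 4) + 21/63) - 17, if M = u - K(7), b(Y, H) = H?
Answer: -1819/3 ≈ -606.33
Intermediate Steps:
M = 32 (M = 39 - 1*7 = 39 - 7 = 32)
M*(-75/b(0, 4) + 21/63) - 17 = 32*(-75/4 + 21/63) - 17 = 32*(-75*¼ + 21*(1/63)) - 17 = 32*(-75/4 + ⅓) - 17 = 32*(-221/12) - 17 = -1768/3 - 17 = -1819/3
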